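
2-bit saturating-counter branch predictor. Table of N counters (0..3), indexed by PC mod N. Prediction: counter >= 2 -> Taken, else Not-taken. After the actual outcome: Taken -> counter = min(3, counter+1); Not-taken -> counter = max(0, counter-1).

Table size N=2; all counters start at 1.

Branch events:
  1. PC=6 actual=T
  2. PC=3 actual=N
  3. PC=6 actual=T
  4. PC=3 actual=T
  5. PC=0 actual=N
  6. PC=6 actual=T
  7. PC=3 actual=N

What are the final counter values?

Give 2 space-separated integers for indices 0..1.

Answer: 3 0

Derivation:
Ev 1: PC=6 idx=0 pred=N actual=T -> ctr[0]=2
Ev 2: PC=3 idx=1 pred=N actual=N -> ctr[1]=0
Ev 3: PC=6 idx=0 pred=T actual=T -> ctr[0]=3
Ev 4: PC=3 idx=1 pred=N actual=T -> ctr[1]=1
Ev 5: PC=0 idx=0 pred=T actual=N -> ctr[0]=2
Ev 6: PC=6 idx=0 pred=T actual=T -> ctr[0]=3
Ev 7: PC=3 idx=1 pred=N actual=N -> ctr[1]=0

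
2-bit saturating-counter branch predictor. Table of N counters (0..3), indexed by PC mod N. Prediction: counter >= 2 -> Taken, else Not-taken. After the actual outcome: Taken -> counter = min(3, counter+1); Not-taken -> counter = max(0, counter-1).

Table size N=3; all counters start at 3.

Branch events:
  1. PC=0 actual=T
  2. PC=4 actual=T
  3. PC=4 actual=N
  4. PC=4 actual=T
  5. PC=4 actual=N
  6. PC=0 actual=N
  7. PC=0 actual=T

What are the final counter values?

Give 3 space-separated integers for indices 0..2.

Ev 1: PC=0 idx=0 pred=T actual=T -> ctr[0]=3
Ev 2: PC=4 idx=1 pred=T actual=T -> ctr[1]=3
Ev 3: PC=4 idx=1 pred=T actual=N -> ctr[1]=2
Ev 4: PC=4 idx=1 pred=T actual=T -> ctr[1]=3
Ev 5: PC=4 idx=1 pred=T actual=N -> ctr[1]=2
Ev 6: PC=0 idx=0 pred=T actual=N -> ctr[0]=2
Ev 7: PC=0 idx=0 pred=T actual=T -> ctr[0]=3

Answer: 3 2 3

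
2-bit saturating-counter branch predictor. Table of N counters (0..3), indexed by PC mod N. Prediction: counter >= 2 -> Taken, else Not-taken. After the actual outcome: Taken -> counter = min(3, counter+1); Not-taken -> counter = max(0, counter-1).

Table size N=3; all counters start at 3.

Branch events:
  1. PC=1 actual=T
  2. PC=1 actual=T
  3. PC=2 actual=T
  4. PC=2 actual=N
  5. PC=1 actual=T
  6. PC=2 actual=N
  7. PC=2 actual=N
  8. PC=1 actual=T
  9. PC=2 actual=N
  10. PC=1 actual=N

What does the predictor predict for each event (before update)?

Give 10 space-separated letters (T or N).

Answer: T T T T T T N T N T

Derivation:
Ev 1: PC=1 idx=1 pred=T actual=T -> ctr[1]=3
Ev 2: PC=1 idx=1 pred=T actual=T -> ctr[1]=3
Ev 3: PC=2 idx=2 pred=T actual=T -> ctr[2]=3
Ev 4: PC=2 idx=2 pred=T actual=N -> ctr[2]=2
Ev 5: PC=1 idx=1 pred=T actual=T -> ctr[1]=3
Ev 6: PC=2 idx=2 pred=T actual=N -> ctr[2]=1
Ev 7: PC=2 idx=2 pred=N actual=N -> ctr[2]=0
Ev 8: PC=1 idx=1 pred=T actual=T -> ctr[1]=3
Ev 9: PC=2 idx=2 pred=N actual=N -> ctr[2]=0
Ev 10: PC=1 idx=1 pred=T actual=N -> ctr[1]=2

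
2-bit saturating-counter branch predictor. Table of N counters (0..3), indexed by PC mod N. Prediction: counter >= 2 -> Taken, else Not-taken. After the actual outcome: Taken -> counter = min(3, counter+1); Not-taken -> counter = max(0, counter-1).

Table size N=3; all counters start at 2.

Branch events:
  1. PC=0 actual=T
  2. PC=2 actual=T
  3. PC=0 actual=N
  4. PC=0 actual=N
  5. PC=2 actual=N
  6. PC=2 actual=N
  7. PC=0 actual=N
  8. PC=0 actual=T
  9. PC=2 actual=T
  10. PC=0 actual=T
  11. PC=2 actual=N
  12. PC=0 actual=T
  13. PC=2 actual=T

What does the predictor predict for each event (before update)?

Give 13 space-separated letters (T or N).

Answer: T T T T T T N N N N T T N

Derivation:
Ev 1: PC=0 idx=0 pred=T actual=T -> ctr[0]=3
Ev 2: PC=2 idx=2 pred=T actual=T -> ctr[2]=3
Ev 3: PC=0 idx=0 pred=T actual=N -> ctr[0]=2
Ev 4: PC=0 idx=0 pred=T actual=N -> ctr[0]=1
Ev 5: PC=2 idx=2 pred=T actual=N -> ctr[2]=2
Ev 6: PC=2 idx=2 pred=T actual=N -> ctr[2]=1
Ev 7: PC=0 idx=0 pred=N actual=N -> ctr[0]=0
Ev 8: PC=0 idx=0 pred=N actual=T -> ctr[0]=1
Ev 9: PC=2 idx=2 pred=N actual=T -> ctr[2]=2
Ev 10: PC=0 idx=0 pred=N actual=T -> ctr[0]=2
Ev 11: PC=2 idx=2 pred=T actual=N -> ctr[2]=1
Ev 12: PC=0 idx=0 pred=T actual=T -> ctr[0]=3
Ev 13: PC=2 idx=2 pred=N actual=T -> ctr[2]=2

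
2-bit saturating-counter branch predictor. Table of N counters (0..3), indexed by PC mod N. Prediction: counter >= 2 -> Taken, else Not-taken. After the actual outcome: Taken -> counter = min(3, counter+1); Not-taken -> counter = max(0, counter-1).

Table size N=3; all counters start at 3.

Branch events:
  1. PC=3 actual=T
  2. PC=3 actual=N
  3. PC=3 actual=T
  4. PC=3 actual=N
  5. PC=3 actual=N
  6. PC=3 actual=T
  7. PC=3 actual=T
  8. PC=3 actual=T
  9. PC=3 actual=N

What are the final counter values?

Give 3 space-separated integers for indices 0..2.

Answer: 2 3 3

Derivation:
Ev 1: PC=3 idx=0 pred=T actual=T -> ctr[0]=3
Ev 2: PC=3 idx=0 pred=T actual=N -> ctr[0]=2
Ev 3: PC=3 idx=0 pred=T actual=T -> ctr[0]=3
Ev 4: PC=3 idx=0 pred=T actual=N -> ctr[0]=2
Ev 5: PC=3 idx=0 pred=T actual=N -> ctr[0]=1
Ev 6: PC=3 idx=0 pred=N actual=T -> ctr[0]=2
Ev 7: PC=3 idx=0 pred=T actual=T -> ctr[0]=3
Ev 8: PC=3 idx=0 pred=T actual=T -> ctr[0]=3
Ev 9: PC=3 idx=0 pred=T actual=N -> ctr[0]=2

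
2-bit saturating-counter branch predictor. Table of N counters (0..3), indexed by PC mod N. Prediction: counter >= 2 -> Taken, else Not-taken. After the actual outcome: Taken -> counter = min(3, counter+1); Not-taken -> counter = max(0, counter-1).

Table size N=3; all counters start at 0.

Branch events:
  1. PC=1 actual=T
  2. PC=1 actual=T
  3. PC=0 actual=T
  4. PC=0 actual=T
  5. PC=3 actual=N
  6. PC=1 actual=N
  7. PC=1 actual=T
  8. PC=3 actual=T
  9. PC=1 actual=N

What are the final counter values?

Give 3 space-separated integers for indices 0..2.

Ev 1: PC=1 idx=1 pred=N actual=T -> ctr[1]=1
Ev 2: PC=1 idx=1 pred=N actual=T -> ctr[1]=2
Ev 3: PC=0 idx=0 pred=N actual=T -> ctr[0]=1
Ev 4: PC=0 idx=0 pred=N actual=T -> ctr[0]=2
Ev 5: PC=3 idx=0 pred=T actual=N -> ctr[0]=1
Ev 6: PC=1 idx=1 pred=T actual=N -> ctr[1]=1
Ev 7: PC=1 idx=1 pred=N actual=T -> ctr[1]=2
Ev 8: PC=3 idx=0 pred=N actual=T -> ctr[0]=2
Ev 9: PC=1 idx=1 pred=T actual=N -> ctr[1]=1

Answer: 2 1 0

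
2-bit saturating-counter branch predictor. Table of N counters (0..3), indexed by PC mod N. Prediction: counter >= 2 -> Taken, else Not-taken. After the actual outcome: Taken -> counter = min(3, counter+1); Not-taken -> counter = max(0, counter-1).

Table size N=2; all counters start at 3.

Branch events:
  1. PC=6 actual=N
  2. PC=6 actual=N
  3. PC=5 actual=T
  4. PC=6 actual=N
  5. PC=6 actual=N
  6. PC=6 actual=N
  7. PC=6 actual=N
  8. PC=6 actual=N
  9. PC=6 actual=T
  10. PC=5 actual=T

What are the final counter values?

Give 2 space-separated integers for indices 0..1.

Answer: 1 3

Derivation:
Ev 1: PC=6 idx=0 pred=T actual=N -> ctr[0]=2
Ev 2: PC=6 idx=0 pred=T actual=N -> ctr[0]=1
Ev 3: PC=5 idx=1 pred=T actual=T -> ctr[1]=3
Ev 4: PC=6 idx=0 pred=N actual=N -> ctr[0]=0
Ev 5: PC=6 idx=0 pred=N actual=N -> ctr[0]=0
Ev 6: PC=6 idx=0 pred=N actual=N -> ctr[0]=0
Ev 7: PC=6 idx=0 pred=N actual=N -> ctr[0]=0
Ev 8: PC=6 idx=0 pred=N actual=N -> ctr[0]=0
Ev 9: PC=6 idx=0 pred=N actual=T -> ctr[0]=1
Ev 10: PC=5 idx=1 pred=T actual=T -> ctr[1]=3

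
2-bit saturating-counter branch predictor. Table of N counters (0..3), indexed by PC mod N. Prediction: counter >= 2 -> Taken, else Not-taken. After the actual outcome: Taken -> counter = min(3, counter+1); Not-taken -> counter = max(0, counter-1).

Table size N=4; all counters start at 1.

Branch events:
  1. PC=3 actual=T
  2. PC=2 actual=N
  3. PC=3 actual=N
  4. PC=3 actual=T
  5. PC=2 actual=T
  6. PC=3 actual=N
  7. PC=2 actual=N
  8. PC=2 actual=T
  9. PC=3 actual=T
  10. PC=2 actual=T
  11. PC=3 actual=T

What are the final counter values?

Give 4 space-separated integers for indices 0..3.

Answer: 1 1 2 3

Derivation:
Ev 1: PC=3 idx=3 pred=N actual=T -> ctr[3]=2
Ev 2: PC=2 idx=2 pred=N actual=N -> ctr[2]=0
Ev 3: PC=3 idx=3 pred=T actual=N -> ctr[3]=1
Ev 4: PC=3 idx=3 pred=N actual=T -> ctr[3]=2
Ev 5: PC=2 idx=2 pred=N actual=T -> ctr[2]=1
Ev 6: PC=3 idx=3 pred=T actual=N -> ctr[3]=1
Ev 7: PC=2 idx=2 pred=N actual=N -> ctr[2]=0
Ev 8: PC=2 idx=2 pred=N actual=T -> ctr[2]=1
Ev 9: PC=3 idx=3 pred=N actual=T -> ctr[3]=2
Ev 10: PC=2 idx=2 pred=N actual=T -> ctr[2]=2
Ev 11: PC=3 idx=3 pred=T actual=T -> ctr[3]=3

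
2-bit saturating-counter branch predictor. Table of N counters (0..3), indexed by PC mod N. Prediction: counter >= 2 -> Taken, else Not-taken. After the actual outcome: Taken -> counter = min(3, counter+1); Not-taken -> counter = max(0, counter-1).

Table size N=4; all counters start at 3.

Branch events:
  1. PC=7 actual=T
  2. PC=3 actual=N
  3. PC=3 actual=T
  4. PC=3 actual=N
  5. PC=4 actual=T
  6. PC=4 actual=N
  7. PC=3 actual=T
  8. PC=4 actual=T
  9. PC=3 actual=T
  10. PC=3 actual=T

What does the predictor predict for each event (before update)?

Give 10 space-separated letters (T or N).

Ev 1: PC=7 idx=3 pred=T actual=T -> ctr[3]=3
Ev 2: PC=3 idx=3 pred=T actual=N -> ctr[3]=2
Ev 3: PC=3 idx=3 pred=T actual=T -> ctr[3]=3
Ev 4: PC=3 idx=3 pred=T actual=N -> ctr[3]=2
Ev 5: PC=4 idx=0 pred=T actual=T -> ctr[0]=3
Ev 6: PC=4 idx=0 pred=T actual=N -> ctr[0]=2
Ev 7: PC=3 idx=3 pred=T actual=T -> ctr[3]=3
Ev 8: PC=4 idx=0 pred=T actual=T -> ctr[0]=3
Ev 9: PC=3 idx=3 pred=T actual=T -> ctr[3]=3
Ev 10: PC=3 idx=3 pred=T actual=T -> ctr[3]=3

Answer: T T T T T T T T T T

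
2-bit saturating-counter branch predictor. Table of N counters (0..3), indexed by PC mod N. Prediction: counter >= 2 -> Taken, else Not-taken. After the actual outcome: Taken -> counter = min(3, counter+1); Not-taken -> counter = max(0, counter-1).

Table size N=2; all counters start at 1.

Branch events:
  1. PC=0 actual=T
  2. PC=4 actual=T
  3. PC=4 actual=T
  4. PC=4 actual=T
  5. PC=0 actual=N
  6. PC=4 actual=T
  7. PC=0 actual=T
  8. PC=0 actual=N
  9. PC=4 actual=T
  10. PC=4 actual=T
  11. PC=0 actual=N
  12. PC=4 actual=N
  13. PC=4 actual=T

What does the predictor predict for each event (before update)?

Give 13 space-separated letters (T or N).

Answer: N T T T T T T T T T T T N

Derivation:
Ev 1: PC=0 idx=0 pred=N actual=T -> ctr[0]=2
Ev 2: PC=4 idx=0 pred=T actual=T -> ctr[0]=3
Ev 3: PC=4 idx=0 pred=T actual=T -> ctr[0]=3
Ev 4: PC=4 idx=0 pred=T actual=T -> ctr[0]=3
Ev 5: PC=0 idx=0 pred=T actual=N -> ctr[0]=2
Ev 6: PC=4 idx=0 pred=T actual=T -> ctr[0]=3
Ev 7: PC=0 idx=0 pred=T actual=T -> ctr[0]=3
Ev 8: PC=0 idx=0 pred=T actual=N -> ctr[0]=2
Ev 9: PC=4 idx=0 pred=T actual=T -> ctr[0]=3
Ev 10: PC=4 idx=0 pred=T actual=T -> ctr[0]=3
Ev 11: PC=0 idx=0 pred=T actual=N -> ctr[0]=2
Ev 12: PC=4 idx=0 pred=T actual=N -> ctr[0]=1
Ev 13: PC=4 idx=0 pred=N actual=T -> ctr[0]=2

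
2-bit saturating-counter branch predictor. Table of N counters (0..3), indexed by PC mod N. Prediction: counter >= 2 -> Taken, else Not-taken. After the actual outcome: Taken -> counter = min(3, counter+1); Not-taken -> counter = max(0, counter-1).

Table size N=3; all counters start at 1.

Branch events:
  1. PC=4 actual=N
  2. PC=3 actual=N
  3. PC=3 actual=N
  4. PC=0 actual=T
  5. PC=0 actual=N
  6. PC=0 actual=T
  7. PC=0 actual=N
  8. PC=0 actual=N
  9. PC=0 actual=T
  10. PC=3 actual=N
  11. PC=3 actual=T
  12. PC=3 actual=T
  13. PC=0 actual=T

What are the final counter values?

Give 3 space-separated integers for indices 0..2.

Ev 1: PC=4 idx=1 pred=N actual=N -> ctr[1]=0
Ev 2: PC=3 idx=0 pred=N actual=N -> ctr[0]=0
Ev 3: PC=3 idx=0 pred=N actual=N -> ctr[0]=0
Ev 4: PC=0 idx=0 pred=N actual=T -> ctr[0]=1
Ev 5: PC=0 idx=0 pred=N actual=N -> ctr[0]=0
Ev 6: PC=0 idx=0 pred=N actual=T -> ctr[0]=1
Ev 7: PC=0 idx=0 pred=N actual=N -> ctr[0]=0
Ev 8: PC=0 idx=0 pred=N actual=N -> ctr[0]=0
Ev 9: PC=0 idx=0 pred=N actual=T -> ctr[0]=1
Ev 10: PC=3 idx=0 pred=N actual=N -> ctr[0]=0
Ev 11: PC=3 idx=0 pred=N actual=T -> ctr[0]=1
Ev 12: PC=3 idx=0 pred=N actual=T -> ctr[0]=2
Ev 13: PC=0 idx=0 pred=T actual=T -> ctr[0]=3

Answer: 3 0 1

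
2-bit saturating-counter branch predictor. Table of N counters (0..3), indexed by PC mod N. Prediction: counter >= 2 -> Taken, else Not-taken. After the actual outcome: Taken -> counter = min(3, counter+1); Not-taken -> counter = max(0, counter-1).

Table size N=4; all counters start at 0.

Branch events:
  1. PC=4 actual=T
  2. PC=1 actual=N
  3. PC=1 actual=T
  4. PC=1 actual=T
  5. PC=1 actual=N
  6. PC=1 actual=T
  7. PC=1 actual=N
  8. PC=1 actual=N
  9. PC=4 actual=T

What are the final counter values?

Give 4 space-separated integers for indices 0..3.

Ev 1: PC=4 idx=0 pred=N actual=T -> ctr[0]=1
Ev 2: PC=1 idx=1 pred=N actual=N -> ctr[1]=0
Ev 3: PC=1 idx=1 pred=N actual=T -> ctr[1]=1
Ev 4: PC=1 idx=1 pred=N actual=T -> ctr[1]=2
Ev 5: PC=1 idx=1 pred=T actual=N -> ctr[1]=1
Ev 6: PC=1 idx=1 pred=N actual=T -> ctr[1]=2
Ev 7: PC=1 idx=1 pred=T actual=N -> ctr[1]=1
Ev 8: PC=1 idx=1 pred=N actual=N -> ctr[1]=0
Ev 9: PC=4 idx=0 pred=N actual=T -> ctr[0]=2

Answer: 2 0 0 0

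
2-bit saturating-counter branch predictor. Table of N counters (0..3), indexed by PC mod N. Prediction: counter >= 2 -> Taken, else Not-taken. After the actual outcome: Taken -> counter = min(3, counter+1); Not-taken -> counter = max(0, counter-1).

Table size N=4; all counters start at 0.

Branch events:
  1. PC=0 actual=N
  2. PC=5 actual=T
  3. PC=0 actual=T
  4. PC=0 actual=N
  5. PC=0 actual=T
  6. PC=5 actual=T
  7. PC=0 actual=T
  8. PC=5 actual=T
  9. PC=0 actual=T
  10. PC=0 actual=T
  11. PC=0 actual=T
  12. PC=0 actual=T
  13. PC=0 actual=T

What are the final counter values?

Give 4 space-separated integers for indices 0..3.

Ev 1: PC=0 idx=0 pred=N actual=N -> ctr[0]=0
Ev 2: PC=5 idx=1 pred=N actual=T -> ctr[1]=1
Ev 3: PC=0 idx=0 pred=N actual=T -> ctr[0]=1
Ev 4: PC=0 idx=0 pred=N actual=N -> ctr[0]=0
Ev 5: PC=0 idx=0 pred=N actual=T -> ctr[0]=1
Ev 6: PC=5 idx=1 pred=N actual=T -> ctr[1]=2
Ev 7: PC=0 idx=0 pred=N actual=T -> ctr[0]=2
Ev 8: PC=5 idx=1 pred=T actual=T -> ctr[1]=3
Ev 9: PC=0 idx=0 pred=T actual=T -> ctr[0]=3
Ev 10: PC=0 idx=0 pred=T actual=T -> ctr[0]=3
Ev 11: PC=0 idx=0 pred=T actual=T -> ctr[0]=3
Ev 12: PC=0 idx=0 pred=T actual=T -> ctr[0]=3
Ev 13: PC=0 idx=0 pred=T actual=T -> ctr[0]=3

Answer: 3 3 0 0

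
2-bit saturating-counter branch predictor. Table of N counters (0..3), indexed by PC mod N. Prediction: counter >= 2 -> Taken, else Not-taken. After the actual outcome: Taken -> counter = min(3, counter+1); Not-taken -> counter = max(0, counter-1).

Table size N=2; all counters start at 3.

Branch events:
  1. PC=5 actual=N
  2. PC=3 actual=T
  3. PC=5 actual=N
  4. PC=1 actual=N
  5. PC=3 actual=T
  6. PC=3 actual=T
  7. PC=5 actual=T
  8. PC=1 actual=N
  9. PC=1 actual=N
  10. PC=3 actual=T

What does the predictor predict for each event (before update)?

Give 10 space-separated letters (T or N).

Ev 1: PC=5 idx=1 pred=T actual=N -> ctr[1]=2
Ev 2: PC=3 idx=1 pred=T actual=T -> ctr[1]=3
Ev 3: PC=5 idx=1 pred=T actual=N -> ctr[1]=2
Ev 4: PC=1 idx=1 pred=T actual=N -> ctr[1]=1
Ev 5: PC=3 idx=1 pred=N actual=T -> ctr[1]=2
Ev 6: PC=3 idx=1 pred=T actual=T -> ctr[1]=3
Ev 7: PC=5 idx=1 pred=T actual=T -> ctr[1]=3
Ev 8: PC=1 idx=1 pred=T actual=N -> ctr[1]=2
Ev 9: PC=1 idx=1 pred=T actual=N -> ctr[1]=1
Ev 10: PC=3 idx=1 pred=N actual=T -> ctr[1]=2

Answer: T T T T N T T T T N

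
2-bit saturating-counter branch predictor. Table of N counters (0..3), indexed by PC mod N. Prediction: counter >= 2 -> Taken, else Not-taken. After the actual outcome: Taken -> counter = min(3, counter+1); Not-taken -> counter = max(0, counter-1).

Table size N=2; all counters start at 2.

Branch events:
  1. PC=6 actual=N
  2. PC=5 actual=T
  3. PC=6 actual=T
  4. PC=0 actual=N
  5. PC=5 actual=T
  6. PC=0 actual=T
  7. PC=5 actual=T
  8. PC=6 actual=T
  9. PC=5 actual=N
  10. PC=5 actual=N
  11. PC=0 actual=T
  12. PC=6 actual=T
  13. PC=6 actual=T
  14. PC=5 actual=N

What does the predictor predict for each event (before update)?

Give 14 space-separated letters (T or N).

Answer: T T N T T N T T T T T T T N

Derivation:
Ev 1: PC=6 idx=0 pred=T actual=N -> ctr[0]=1
Ev 2: PC=5 idx=1 pred=T actual=T -> ctr[1]=3
Ev 3: PC=6 idx=0 pred=N actual=T -> ctr[0]=2
Ev 4: PC=0 idx=0 pred=T actual=N -> ctr[0]=1
Ev 5: PC=5 idx=1 pred=T actual=T -> ctr[1]=3
Ev 6: PC=0 idx=0 pred=N actual=T -> ctr[0]=2
Ev 7: PC=5 idx=1 pred=T actual=T -> ctr[1]=3
Ev 8: PC=6 idx=0 pred=T actual=T -> ctr[0]=3
Ev 9: PC=5 idx=1 pred=T actual=N -> ctr[1]=2
Ev 10: PC=5 idx=1 pred=T actual=N -> ctr[1]=1
Ev 11: PC=0 idx=0 pred=T actual=T -> ctr[0]=3
Ev 12: PC=6 idx=0 pred=T actual=T -> ctr[0]=3
Ev 13: PC=6 idx=0 pred=T actual=T -> ctr[0]=3
Ev 14: PC=5 idx=1 pred=N actual=N -> ctr[1]=0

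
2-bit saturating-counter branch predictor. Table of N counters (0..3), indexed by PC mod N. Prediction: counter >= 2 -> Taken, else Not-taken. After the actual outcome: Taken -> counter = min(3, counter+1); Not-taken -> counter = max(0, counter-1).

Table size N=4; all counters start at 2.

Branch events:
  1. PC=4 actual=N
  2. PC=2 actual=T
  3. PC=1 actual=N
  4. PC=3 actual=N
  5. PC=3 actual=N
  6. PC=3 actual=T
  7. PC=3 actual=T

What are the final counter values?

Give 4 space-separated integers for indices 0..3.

Ev 1: PC=4 idx=0 pred=T actual=N -> ctr[0]=1
Ev 2: PC=2 idx=2 pred=T actual=T -> ctr[2]=3
Ev 3: PC=1 idx=1 pred=T actual=N -> ctr[1]=1
Ev 4: PC=3 idx=3 pred=T actual=N -> ctr[3]=1
Ev 5: PC=3 idx=3 pred=N actual=N -> ctr[3]=0
Ev 6: PC=3 idx=3 pred=N actual=T -> ctr[3]=1
Ev 7: PC=3 idx=3 pred=N actual=T -> ctr[3]=2

Answer: 1 1 3 2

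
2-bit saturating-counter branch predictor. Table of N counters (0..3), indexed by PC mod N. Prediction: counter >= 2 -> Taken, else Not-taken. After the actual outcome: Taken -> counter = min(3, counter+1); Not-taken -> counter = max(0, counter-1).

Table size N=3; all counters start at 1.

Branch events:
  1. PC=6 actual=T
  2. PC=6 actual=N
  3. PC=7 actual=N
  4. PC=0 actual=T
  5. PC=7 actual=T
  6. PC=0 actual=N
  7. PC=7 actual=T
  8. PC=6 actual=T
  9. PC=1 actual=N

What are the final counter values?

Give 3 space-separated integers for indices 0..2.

Ev 1: PC=6 idx=0 pred=N actual=T -> ctr[0]=2
Ev 2: PC=6 idx=0 pred=T actual=N -> ctr[0]=1
Ev 3: PC=7 idx=1 pred=N actual=N -> ctr[1]=0
Ev 4: PC=0 idx=0 pred=N actual=T -> ctr[0]=2
Ev 5: PC=7 idx=1 pred=N actual=T -> ctr[1]=1
Ev 6: PC=0 idx=0 pred=T actual=N -> ctr[0]=1
Ev 7: PC=7 idx=1 pred=N actual=T -> ctr[1]=2
Ev 8: PC=6 idx=0 pred=N actual=T -> ctr[0]=2
Ev 9: PC=1 idx=1 pred=T actual=N -> ctr[1]=1

Answer: 2 1 1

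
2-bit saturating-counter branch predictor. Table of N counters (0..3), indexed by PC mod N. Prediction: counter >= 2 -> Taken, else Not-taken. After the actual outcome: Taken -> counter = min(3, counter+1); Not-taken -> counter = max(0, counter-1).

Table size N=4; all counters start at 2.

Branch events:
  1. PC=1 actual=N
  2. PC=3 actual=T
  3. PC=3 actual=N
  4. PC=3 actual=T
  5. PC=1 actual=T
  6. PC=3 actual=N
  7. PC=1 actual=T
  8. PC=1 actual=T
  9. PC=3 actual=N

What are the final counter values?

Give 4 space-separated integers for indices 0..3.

Ev 1: PC=1 idx=1 pred=T actual=N -> ctr[1]=1
Ev 2: PC=3 idx=3 pred=T actual=T -> ctr[3]=3
Ev 3: PC=3 idx=3 pred=T actual=N -> ctr[3]=2
Ev 4: PC=3 idx=3 pred=T actual=T -> ctr[3]=3
Ev 5: PC=1 idx=1 pred=N actual=T -> ctr[1]=2
Ev 6: PC=3 idx=3 pred=T actual=N -> ctr[3]=2
Ev 7: PC=1 idx=1 pred=T actual=T -> ctr[1]=3
Ev 8: PC=1 idx=1 pred=T actual=T -> ctr[1]=3
Ev 9: PC=3 idx=3 pred=T actual=N -> ctr[3]=1

Answer: 2 3 2 1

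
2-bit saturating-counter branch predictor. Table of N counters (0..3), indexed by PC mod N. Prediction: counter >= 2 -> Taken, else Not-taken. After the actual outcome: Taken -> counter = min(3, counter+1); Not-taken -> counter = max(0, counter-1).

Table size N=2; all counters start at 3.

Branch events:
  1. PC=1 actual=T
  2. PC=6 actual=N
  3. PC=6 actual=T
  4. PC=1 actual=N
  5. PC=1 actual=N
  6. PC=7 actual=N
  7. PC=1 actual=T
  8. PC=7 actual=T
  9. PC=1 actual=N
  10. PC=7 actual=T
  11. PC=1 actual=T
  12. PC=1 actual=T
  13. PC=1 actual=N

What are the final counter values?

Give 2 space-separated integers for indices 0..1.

Ev 1: PC=1 idx=1 pred=T actual=T -> ctr[1]=3
Ev 2: PC=6 idx=0 pred=T actual=N -> ctr[0]=2
Ev 3: PC=6 idx=0 pred=T actual=T -> ctr[0]=3
Ev 4: PC=1 idx=1 pred=T actual=N -> ctr[1]=2
Ev 5: PC=1 idx=1 pred=T actual=N -> ctr[1]=1
Ev 6: PC=7 idx=1 pred=N actual=N -> ctr[1]=0
Ev 7: PC=1 idx=1 pred=N actual=T -> ctr[1]=1
Ev 8: PC=7 idx=1 pred=N actual=T -> ctr[1]=2
Ev 9: PC=1 idx=1 pred=T actual=N -> ctr[1]=1
Ev 10: PC=7 idx=1 pred=N actual=T -> ctr[1]=2
Ev 11: PC=1 idx=1 pred=T actual=T -> ctr[1]=3
Ev 12: PC=1 idx=1 pred=T actual=T -> ctr[1]=3
Ev 13: PC=1 idx=1 pred=T actual=N -> ctr[1]=2

Answer: 3 2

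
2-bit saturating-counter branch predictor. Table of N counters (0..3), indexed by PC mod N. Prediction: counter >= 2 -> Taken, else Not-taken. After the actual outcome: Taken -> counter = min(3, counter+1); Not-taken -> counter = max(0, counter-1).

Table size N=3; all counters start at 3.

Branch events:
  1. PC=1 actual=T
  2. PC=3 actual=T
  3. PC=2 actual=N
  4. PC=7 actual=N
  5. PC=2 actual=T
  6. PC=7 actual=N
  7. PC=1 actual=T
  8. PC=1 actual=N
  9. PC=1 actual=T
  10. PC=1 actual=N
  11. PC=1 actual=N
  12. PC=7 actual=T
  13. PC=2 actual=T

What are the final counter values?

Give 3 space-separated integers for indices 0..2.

Ev 1: PC=1 idx=1 pred=T actual=T -> ctr[1]=3
Ev 2: PC=3 idx=0 pred=T actual=T -> ctr[0]=3
Ev 3: PC=2 idx=2 pred=T actual=N -> ctr[2]=2
Ev 4: PC=7 idx=1 pred=T actual=N -> ctr[1]=2
Ev 5: PC=2 idx=2 pred=T actual=T -> ctr[2]=3
Ev 6: PC=7 idx=1 pred=T actual=N -> ctr[1]=1
Ev 7: PC=1 idx=1 pred=N actual=T -> ctr[1]=2
Ev 8: PC=1 idx=1 pred=T actual=N -> ctr[1]=1
Ev 9: PC=1 idx=1 pred=N actual=T -> ctr[1]=2
Ev 10: PC=1 idx=1 pred=T actual=N -> ctr[1]=1
Ev 11: PC=1 idx=1 pred=N actual=N -> ctr[1]=0
Ev 12: PC=7 idx=1 pred=N actual=T -> ctr[1]=1
Ev 13: PC=2 idx=2 pred=T actual=T -> ctr[2]=3

Answer: 3 1 3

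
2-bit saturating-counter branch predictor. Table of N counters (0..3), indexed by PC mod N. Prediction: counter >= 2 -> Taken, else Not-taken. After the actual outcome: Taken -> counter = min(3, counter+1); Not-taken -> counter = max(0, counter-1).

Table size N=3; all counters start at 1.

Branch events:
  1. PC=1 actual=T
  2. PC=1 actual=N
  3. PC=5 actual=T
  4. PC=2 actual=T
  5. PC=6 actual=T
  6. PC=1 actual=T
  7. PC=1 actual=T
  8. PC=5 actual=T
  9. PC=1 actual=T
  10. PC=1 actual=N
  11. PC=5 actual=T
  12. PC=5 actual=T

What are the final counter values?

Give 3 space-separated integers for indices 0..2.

Answer: 2 2 3

Derivation:
Ev 1: PC=1 idx=1 pred=N actual=T -> ctr[1]=2
Ev 2: PC=1 idx=1 pred=T actual=N -> ctr[1]=1
Ev 3: PC=5 idx=2 pred=N actual=T -> ctr[2]=2
Ev 4: PC=2 idx=2 pred=T actual=T -> ctr[2]=3
Ev 5: PC=6 idx=0 pred=N actual=T -> ctr[0]=2
Ev 6: PC=1 idx=1 pred=N actual=T -> ctr[1]=2
Ev 7: PC=1 idx=1 pred=T actual=T -> ctr[1]=3
Ev 8: PC=5 idx=2 pred=T actual=T -> ctr[2]=3
Ev 9: PC=1 idx=1 pred=T actual=T -> ctr[1]=3
Ev 10: PC=1 idx=1 pred=T actual=N -> ctr[1]=2
Ev 11: PC=5 idx=2 pred=T actual=T -> ctr[2]=3
Ev 12: PC=5 idx=2 pred=T actual=T -> ctr[2]=3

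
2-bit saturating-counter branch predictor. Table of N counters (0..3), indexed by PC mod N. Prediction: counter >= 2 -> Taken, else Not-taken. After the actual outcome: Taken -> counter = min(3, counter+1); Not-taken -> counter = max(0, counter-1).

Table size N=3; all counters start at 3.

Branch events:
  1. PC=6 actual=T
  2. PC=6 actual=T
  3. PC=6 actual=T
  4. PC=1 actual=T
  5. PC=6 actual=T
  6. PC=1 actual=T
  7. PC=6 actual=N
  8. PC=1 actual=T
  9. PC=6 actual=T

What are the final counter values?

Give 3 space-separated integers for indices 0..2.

Answer: 3 3 3

Derivation:
Ev 1: PC=6 idx=0 pred=T actual=T -> ctr[0]=3
Ev 2: PC=6 idx=0 pred=T actual=T -> ctr[0]=3
Ev 3: PC=6 idx=0 pred=T actual=T -> ctr[0]=3
Ev 4: PC=1 idx=1 pred=T actual=T -> ctr[1]=3
Ev 5: PC=6 idx=0 pred=T actual=T -> ctr[0]=3
Ev 6: PC=1 idx=1 pred=T actual=T -> ctr[1]=3
Ev 7: PC=6 idx=0 pred=T actual=N -> ctr[0]=2
Ev 8: PC=1 idx=1 pred=T actual=T -> ctr[1]=3
Ev 9: PC=6 idx=0 pred=T actual=T -> ctr[0]=3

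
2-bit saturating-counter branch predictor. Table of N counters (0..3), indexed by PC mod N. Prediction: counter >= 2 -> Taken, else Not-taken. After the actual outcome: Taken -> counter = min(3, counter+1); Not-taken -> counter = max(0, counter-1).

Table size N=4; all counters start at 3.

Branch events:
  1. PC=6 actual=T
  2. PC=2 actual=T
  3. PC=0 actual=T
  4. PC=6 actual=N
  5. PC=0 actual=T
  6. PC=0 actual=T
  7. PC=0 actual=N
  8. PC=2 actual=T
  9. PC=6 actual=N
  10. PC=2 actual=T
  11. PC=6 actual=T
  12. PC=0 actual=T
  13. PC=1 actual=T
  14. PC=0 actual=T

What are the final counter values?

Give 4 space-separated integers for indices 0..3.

Ev 1: PC=6 idx=2 pred=T actual=T -> ctr[2]=3
Ev 2: PC=2 idx=2 pred=T actual=T -> ctr[2]=3
Ev 3: PC=0 idx=0 pred=T actual=T -> ctr[0]=3
Ev 4: PC=6 idx=2 pred=T actual=N -> ctr[2]=2
Ev 5: PC=0 idx=0 pred=T actual=T -> ctr[0]=3
Ev 6: PC=0 idx=0 pred=T actual=T -> ctr[0]=3
Ev 7: PC=0 idx=0 pred=T actual=N -> ctr[0]=2
Ev 8: PC=2 idx=2 pred=T actual=T -> ctr[2]=3
Ev 9: PC=6 idx=2 pred=T actual=N -> ctr[2]=2
Ev 10: PC=2 idx=2 pred=T actual=T -> ctr[2]=3
Ev 11: PC=6 idx=2 pred=T actual=T -> ctr[2]=3
Ev 12: PC=0 idx=0 pred=T actual=T -> ctr[0]=3
Ev 13: PC=1 idx=1 pred=T actual=T -> ctr[1]=3
Ev 14: PC=0 idx=0 pred=T actual=T -> ctr[0]=3

Answer: 3 3 3 3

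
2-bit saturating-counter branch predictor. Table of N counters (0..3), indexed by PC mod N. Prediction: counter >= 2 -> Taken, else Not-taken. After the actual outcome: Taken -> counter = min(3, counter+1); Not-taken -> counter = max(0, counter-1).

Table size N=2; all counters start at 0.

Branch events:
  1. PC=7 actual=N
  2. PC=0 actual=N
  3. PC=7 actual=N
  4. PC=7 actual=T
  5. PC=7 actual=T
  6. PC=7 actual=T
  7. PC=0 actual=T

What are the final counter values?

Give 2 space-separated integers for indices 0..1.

Answer: 1 3

Derivation:
Ev 1: PC=7 idx=1 pred=N actual=N -> ctr[1]=0
Ev 2: PC=0 idx=0 pred=N actual=N -> ctr[0]=0
Ev 3: PC=7 idx=1 pred=N actual=N -> ctr[1]=0
Ev 4: PC=7 idx=1 pred=N actual=T -> ctr[1]=1
Ev 5: PC=7 idx=1 pred=N actual=T -> ctr[1]=2
Ev 6: PC=7 idx=1 pred=T actual=T -> ctr[1]=3
Ev 7: PC=0 idx=0 pred=N actual=T -> ctr[0]=1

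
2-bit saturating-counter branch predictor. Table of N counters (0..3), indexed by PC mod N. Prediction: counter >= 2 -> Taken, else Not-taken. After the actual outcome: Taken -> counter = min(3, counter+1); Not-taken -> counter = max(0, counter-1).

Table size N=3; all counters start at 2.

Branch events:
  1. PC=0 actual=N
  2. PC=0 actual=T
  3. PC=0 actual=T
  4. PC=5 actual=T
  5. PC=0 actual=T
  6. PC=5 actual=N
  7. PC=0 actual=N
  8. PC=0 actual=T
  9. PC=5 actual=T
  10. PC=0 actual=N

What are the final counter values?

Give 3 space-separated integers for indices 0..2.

Answer: 2 2 3

Derivation:
Ev 1: PC=0 idx=0 pred=T actual=N -> ctr[0]=1
Ev 2: PC=0 idx=0 pred=N actual=T -> ctr[0]=2
Ev 3: PC=0 idx=0 pred=T actual=T -> ctr[0]=3
Ev 4: PC=5 idx=2 pred=T actual=T -> ctr[2]=3
Ev 5: PC=0 idx=0 pred=T actual=T -> ctr[0]=3
Ev 6: PC=5 idx=2 pred=T actual=N -> ctr[2]=2
Ev 7: PC=0 idx=0 pred=T actual=N -> ctr[0]=2
Ev 8: PC=0 idx=0 pred=T actual=T -> ctr[0]=3
Ev 9: PC=5 idx=2 pred=T actual=T -> ctr[2]=3
Ev 10: PC=0 idx=0 pred=T actual=N -> ctr[0]=2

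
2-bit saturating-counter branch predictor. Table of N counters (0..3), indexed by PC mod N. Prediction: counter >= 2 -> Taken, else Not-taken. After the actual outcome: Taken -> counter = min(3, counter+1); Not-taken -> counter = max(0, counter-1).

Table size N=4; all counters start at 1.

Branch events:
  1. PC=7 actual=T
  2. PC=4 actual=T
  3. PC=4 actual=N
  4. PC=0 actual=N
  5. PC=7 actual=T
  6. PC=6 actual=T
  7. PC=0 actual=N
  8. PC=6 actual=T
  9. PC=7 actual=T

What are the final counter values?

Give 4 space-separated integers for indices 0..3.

Ev 1: PC=7 idx=3 pred=N actual=T -> ctr[3]=2
Ev 2: PC=4 idx=0 pred=N actual=T -> ctr[0]=2
Ev 3: PC=4 idx=0 pred=T actual=N -> ctr[0]=1
Ev 4: PC=0 idx=0 pred=N actual=N -> ctr[0]=0
Ev 5: PC=7 idx=3 pred=T actual=T -> ctr[3]=3
Ev 6: PC=6 idx=2 pred=N actual=T -> ctr[2]=2
Ev 7: PC=0 idx=0 pred=N actual=N -> ctr[0]=0
Ev 8: PC=6 idx=2 pred=T actual=T -> ctr[2]=3
Ev 9: PC=7 idx=3 pred=T actual=T -> ctr[3]=3

Answer: 0 1 3 3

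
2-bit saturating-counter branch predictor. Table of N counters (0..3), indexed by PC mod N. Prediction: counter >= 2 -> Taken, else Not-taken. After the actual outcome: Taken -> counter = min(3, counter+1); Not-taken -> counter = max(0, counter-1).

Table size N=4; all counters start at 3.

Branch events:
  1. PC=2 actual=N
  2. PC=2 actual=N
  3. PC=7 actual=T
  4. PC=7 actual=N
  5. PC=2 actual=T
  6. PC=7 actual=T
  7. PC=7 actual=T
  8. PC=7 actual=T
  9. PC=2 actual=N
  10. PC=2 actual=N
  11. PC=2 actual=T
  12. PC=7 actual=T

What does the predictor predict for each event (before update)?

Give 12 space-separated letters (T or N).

Answer: T T T T N T T T T N N T

Derivation:
Ev 1: PC=2 idx=2 pred=T actual=N -> ctr[2]=2
Ev 2: PC=2 idx=2 pred=T actual=N -> ctr[2]=1
Ev 3: PC=7 idx=3 pred=T actual=T -> ctr[3]=3
Ev 4: PC=7 idx=3 pred=T actual=N -> ctr[3]=2
Ev 5: PC=2 idx=2 pred=N actual=T -> ctr[2]=2
Ev 6: PC=7 idx=3 pred=T actual=T -> ctr[3]=3
Ev 7: PC=7 idx=3 pred=T actual=T -> ctr[3]=3
Ev 8: PC=7 idx=3 pred=T actual=T -> ctr[3]=3
Ev 9: PC=2 idx=2 pred=T actual=N -> ctr[2]=1
Ev 10: PC=2 idx=2 pred=N actual=N -> ctr[2]=0
Ev 11: PC=2 idx=2 pred=N actual=T -> ctr[2]=1
Ev 12: PC=7 idx=3 pred=T actual=T -> ctr[3]=3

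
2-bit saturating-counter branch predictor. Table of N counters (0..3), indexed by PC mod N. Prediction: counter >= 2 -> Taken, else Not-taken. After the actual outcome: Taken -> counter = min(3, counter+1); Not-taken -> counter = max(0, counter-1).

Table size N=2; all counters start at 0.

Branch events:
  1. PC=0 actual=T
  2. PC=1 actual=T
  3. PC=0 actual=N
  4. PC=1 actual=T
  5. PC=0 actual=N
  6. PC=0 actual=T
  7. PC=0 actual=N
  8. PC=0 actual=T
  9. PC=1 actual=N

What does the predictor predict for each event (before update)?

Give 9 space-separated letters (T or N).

Ev 1: PC=0 idx=0 pred=N actual=T -> ctr[0]=1
Ev 2: PC=1 idx=1 pred=N actual=T -> ctr[1]=1
Ev 3: PC=0 idx=0 pred=N actual=N -> ctr[0]=0
Ev 4: PC=1 idx=1 pred=N actual=T -> ctr[1]=2
Ev 5: PC=0 idx=0 pred=N actual=N -> ctr[0]=0
Ev 6: PC=0 idx=0 pred=N actual=T -> ctr[0]=1
Ev 7: PC=0 idx=0 pred=N actual=N -> ctr[0]=0
Ev 8: PC=0 idx=0 pred=N actual=T -> ctr[0]=1
Ev 9: PC=1 idx=1 pred=T actual=N -> ctr[1]=1

Answer: N N N N N N N N T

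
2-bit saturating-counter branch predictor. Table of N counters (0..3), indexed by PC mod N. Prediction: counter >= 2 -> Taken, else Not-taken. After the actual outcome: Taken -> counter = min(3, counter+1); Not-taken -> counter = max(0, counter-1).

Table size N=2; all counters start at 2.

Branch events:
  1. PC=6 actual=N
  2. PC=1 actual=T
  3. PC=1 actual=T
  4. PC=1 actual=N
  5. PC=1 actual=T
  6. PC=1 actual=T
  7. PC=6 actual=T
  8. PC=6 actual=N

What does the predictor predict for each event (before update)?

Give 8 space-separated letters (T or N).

Ev 1: PC=6 idx=0 pred=T actual=N -> ctr[0]=1
Ev 2: PC=1 idx=1 pred=T actual=T -> ctr[1]=3
Ev 3: PC=1 idx=1 pred=T actual=T -> ctr[1]=3
Ev 4: PC=1 idx=1 pred=T actual=N -> ctr[1]=2
Ev 5: PC=1 idx=1 pred=T actual=T -> ctr[1]=3
Ev 6: PC=1 idx=1 pred=T actual=T -> ctr[1]=3
Ev 7: PC=6 idx=0 pred=N actual=T -> ctr[0]=2
Ev 8: PC=6 idx=0 pred=T actual=N -> ctr[0]=1

Answer: T T T T T T N T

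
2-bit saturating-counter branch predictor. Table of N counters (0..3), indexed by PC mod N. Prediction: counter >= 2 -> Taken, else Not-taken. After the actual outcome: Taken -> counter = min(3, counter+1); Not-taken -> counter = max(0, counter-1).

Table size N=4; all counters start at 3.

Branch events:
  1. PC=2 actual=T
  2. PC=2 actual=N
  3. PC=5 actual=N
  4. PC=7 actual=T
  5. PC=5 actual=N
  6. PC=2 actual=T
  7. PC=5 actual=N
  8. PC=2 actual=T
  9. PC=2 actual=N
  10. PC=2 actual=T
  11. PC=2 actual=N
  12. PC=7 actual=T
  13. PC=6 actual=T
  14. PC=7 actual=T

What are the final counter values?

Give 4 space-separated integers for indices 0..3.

Answer: 3 0 3 3

Derivation:
Ev 1: PC=2 idx=2 pred=T actual=T -> ctr[2]=3
Ev 2: PC=2 idx=2 pred=T actual=N -> ctr[2]=2
Ev 3: PC=5 idx=1 pred=T actual=N -> ctr[1]=2
Ev 4: PC=7 idx=3 pred=T actual=T -> ctr[3]=3
Ev 5: PC=5 idx=1 pred=T actual=N -> ctr[1]=1
Ev 6: PC=2 idx=2 pred=T actual=T -> ctr[2]=3
Ev 7: PC=5 idx=1 pred=N actual=N -> ctr[1]=0
Ev 8: PC=2 idx=2 pred=T actual=T -> ctr[2]=3
Ev 9: PC=2 idx=2 pred=T actual=N -> ctr[2]=2
Ev 10: PC=2 idx=2 pred=T actual=T -> ctr[2]=3
Ev 11: PC=2 idx=2 pred=T actual=N -> ctr[2]=2
Ev 12: PC=7 idx=3 pred=T actual=T -> ctr[3]=3
Ev 13: PC=6 idx=2 pred=T actual=T -> ctr[2]=3
Ev 14: PC=7 idx=3 pred=T actual=T -> ctr[3]=3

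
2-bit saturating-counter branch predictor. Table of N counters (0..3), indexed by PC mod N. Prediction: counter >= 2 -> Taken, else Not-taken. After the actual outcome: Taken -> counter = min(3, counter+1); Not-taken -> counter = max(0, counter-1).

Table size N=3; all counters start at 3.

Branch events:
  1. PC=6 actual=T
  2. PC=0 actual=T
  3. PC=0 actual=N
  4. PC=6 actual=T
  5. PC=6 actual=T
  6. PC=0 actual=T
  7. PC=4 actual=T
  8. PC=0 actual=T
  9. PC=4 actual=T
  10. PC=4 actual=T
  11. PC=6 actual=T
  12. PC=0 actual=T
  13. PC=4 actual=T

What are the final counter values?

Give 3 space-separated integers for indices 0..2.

Answer: 3 3 3

Derivation:
Ev 1: PC=6 idx=0 pred=T actual=T -> ctr[0]=3
Ev 2: PC=0 idx=0 pred=T actual=T -> ctr[0]=3
Ev 3: PC=0 idx=0 pred=T actual=N -> ctr[0]=2
Ev 4: PC=6 idx=0 pred=T actual=T -> ctr[0]=3
Ev 5: PC=6 idx=0 pred=T actual=T -> ctr[0]=3
Ev 6: PC=0 idx=0 pred=T actual=T -> ctr[0]=3
Ev 7: PC=4 idx=1 pred=T actual=T -> ctr[1]=3
Ev 8: PC=0 idx=0 pred=T actual=T -> ctr[0]=3
Ev 9: PC=4 idx=1 pred=T actual=T -> ctr[1]=3
Ev 10: PC=4 idx=1 pred=T actual=T -> ctr[1]=3
Ev 11: PC=6 idx=0 pred=T actual=T -> ctr[0]=3
Ev 12: PC=0 idx=0 pred=T actual=T -> ctr[0]=3
Ev 13: PC=4 idx=1 pred=T actual=T -> ctr[1]=3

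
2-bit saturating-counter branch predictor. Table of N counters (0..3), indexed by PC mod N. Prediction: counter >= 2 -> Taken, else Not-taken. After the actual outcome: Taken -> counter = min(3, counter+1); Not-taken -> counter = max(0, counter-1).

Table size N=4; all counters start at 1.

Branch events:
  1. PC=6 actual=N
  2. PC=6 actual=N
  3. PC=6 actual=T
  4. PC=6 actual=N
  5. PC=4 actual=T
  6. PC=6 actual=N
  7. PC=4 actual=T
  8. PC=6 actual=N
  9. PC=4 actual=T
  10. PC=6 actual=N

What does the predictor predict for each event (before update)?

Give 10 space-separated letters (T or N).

Ev 1: PC=6 idx=2 pred=N actual=N -> ctr[2]=0
Ev 2: PC=6 idx=2 pred=N actual=N -> ctr[2]=0
Ev 3: PC=6 idx=2 pred=N actual=T -> ctr[2]=1
Ev 4: PC=6 idx=2 pred=N actual=N -> ctr[2]=0
Ev 5: PC=4 idx=0 pred=N actual=T -> ctr[0]=2
Ev 6: PC=6 idx=2 pred=N actual=N -> ctr[2]=0
Ev 7: PC=4 idx=0 pred=T actual=T -> ctr[0]=3
Ev 8: PC=6 idx=2 pred=N actual=N -> ctr[2]=0
Ev 9: PC=4 idx=0 pred=T actual=T -> ctr[0]=3
Ev 10: PC=6 idx=2 pred=N actual=N -> ctr[2]=0

Answer: N N N N N N T N T N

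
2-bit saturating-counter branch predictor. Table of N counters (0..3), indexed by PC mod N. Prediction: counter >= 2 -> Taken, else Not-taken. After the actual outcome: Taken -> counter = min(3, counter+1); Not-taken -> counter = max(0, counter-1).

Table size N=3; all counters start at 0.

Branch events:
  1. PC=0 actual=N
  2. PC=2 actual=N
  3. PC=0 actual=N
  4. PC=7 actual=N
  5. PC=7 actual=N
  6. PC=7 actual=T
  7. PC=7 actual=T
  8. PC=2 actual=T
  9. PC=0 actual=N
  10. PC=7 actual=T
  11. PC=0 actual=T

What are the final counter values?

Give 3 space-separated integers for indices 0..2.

Ev 1: PC=0 idx=0 pred=N actual=N -> ctr[0]=0
Ev 2: PC=2 idx=2 pred=N actual=N -> ctr[2]=0
Ev 3: PC=0 idx=0 pred=N actual=N -> ctr[0]=0
Ev 4: PC=7 idx=1 pred=N actual=N -> ctr[1]=0
Ev 5: PC=7 idx=1 pred=N actual=N -> ctr[1]=0
Ev 6: PC=7 idx=1 pred=N actual=T -> ctr[1]=1
Ev 7: PC=7 idx=1 pred=N actual=T -> ctr[1]=2
Ev 8: PC=2 idx=2 pred=N actual=T -> ctr[2]=1
Ev 9: PC=0 idx=0 pred=N actual=N -> ctr[0]=0
Ev 10: PC=7 idx=1 pred=T actual=T -> ctr[1]=3
Ev 11: PC=0 idx=0 pred=N actual=T -> ctr[0]=1

Answer: 1 3 1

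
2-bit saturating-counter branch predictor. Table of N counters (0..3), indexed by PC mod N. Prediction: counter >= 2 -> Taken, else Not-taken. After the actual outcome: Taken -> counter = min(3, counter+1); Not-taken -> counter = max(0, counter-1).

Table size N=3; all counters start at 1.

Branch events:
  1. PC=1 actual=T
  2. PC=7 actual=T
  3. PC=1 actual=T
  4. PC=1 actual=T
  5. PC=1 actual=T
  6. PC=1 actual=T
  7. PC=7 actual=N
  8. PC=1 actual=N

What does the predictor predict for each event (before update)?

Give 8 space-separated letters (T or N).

Answer: N T T T T T T T

Derivation:
Ev 1: PC=1 idx=1 pred=N actual=T -> ctr[1]=2
Ev 2: PC=7 idx=1 pred=T actual=T -> ctr[1]=3
Ev 3: PC=1 idx=1 pred=T actual=T -> ctr[1]=3
Ev 4: PC=1 idx=1 pred=T actual=T -> ctr[1]=3
Ev 5: PC=1 idx=1 pred=T actual=T -> ctr[1]=3
Ev 6: PC=1 idx=1 pred=T actual=T -> ctr[1]=3
Ev 7: PC=7 idx=1 pred=T actual=N -> ctr[1]=2
Ev 8: PC=1 idx=1 pred=T actual=N -> ctr[1]=1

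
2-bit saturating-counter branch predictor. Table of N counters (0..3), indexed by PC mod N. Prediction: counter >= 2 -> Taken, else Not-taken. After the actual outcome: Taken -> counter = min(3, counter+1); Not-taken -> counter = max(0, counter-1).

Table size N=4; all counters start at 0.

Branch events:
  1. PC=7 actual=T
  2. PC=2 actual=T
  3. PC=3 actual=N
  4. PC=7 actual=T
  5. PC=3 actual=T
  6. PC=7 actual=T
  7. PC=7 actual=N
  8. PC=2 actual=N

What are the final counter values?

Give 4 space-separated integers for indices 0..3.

Ev 1: PC=7 idx=3 pred=N actual=T -> ctr[3]=1
Ev 2: PC=2 idx=2 pred=N actual=T -> ctr[2]=1
Ev 3: PC=3 idx=3 pred=N actual=N -> ctr[3]=0
Ev 4: PC=7 idx=3 pred=N actual=T -> ctr[3]=1
Ev 5: PC=3 idx=3 pred=N actual=T -> ctr[3]=2
Ev 6: PC=7 idx=3 pred=T actual=T -> ctr[3]=3
Ev 7: PC=7 idx=3 pred=T actual=N -> ctr[3]=2
Ev 8: PC=2 idx=2 pred=N actual=N -> ctr[2]=0

Answer: 0 0 0 2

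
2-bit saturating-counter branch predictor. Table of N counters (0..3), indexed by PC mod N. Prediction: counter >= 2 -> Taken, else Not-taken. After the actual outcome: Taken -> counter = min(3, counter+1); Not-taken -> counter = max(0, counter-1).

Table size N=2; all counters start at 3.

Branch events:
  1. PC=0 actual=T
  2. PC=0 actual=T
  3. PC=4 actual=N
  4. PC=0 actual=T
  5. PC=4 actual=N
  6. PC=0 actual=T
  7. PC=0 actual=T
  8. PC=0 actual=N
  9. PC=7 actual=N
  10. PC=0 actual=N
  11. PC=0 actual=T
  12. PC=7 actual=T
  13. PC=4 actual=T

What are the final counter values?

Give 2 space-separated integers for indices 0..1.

Ev 1: PC=0 idx=0 pred=T actual=T -> ctr[0]=3
Ev 2: PC=0 idx=0 pred=T actual=T -> ctr[0]=3
Ev 3: PC=4 idx=0 pred=T actual=N -> ctr[0]=2
Ev 4: PC=0 idx=0 pred=T actual=T -> ctr[0]=3
Ev 5: PC=4 idx=0 pred=T actual=N -> ctr[0]=2
Ev 6: PC=0 idx=0 pred=T actual=T -> ctr[0]=3
Ev 7: PC=0 idx=0 pred=T actual=T -> ctr[0]=3
Ev 8: PC=0 idx=0 pred=T actual=N -> ctr[0]=2
Ev 9: PC=7 idx=1 pred=T actual=N -> ctr[1]=2
Ev 10: PC=0 idx=0 pred=T actual=N -> ctr[0]=1
Ev 11: PC=0 idx=0 pred=N actual=T -> ctr[0]=2
Ev 12: PC=7 idx=1 pred=T actual=T -> ctr[1]=3
Ev 13: PC=4 idx=0 pred=T actual=T -> ctr[0]=3

Answer: 3 3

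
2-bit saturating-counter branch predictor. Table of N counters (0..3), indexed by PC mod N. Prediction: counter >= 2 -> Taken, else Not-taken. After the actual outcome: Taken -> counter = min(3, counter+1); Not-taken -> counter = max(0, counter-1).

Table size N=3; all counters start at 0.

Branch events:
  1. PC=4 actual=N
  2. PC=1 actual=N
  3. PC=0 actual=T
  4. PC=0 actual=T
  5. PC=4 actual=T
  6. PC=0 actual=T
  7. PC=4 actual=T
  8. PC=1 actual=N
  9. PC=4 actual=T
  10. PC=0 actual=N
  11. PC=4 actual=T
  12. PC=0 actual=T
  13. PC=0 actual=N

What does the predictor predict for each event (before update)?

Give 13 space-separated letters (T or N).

Ev 1: PC=4 idx=1 pred=N actual=N -> ctr[1]=0
Ev 2: PC=1 idx=1 pred=N actual=N -> ctr[1]=0
Ev 3: PC=0 idx=0 pred=N actual=T -> ctr[0]=1
Ev 4: PC=0 idx=0 pred=N actual=T -> ctr[0]=2
Ev 5: PC=4 idx=1 pred=N actual=T -> ctr[1]=1
Ev 6: PC=0 idx=0 pred=T actual=T -> ctr[0]=3
Ev 7: PC=4 idx=1 pred=N actual=T -> ctr[1]=2
Ev 8: PC=1 idx=1 pred=T actual=N -> ctr[1]=1
Ev 9: PC=4 idx=1 pred=N actual=T -> ctr[1]=2
Ev 10: PC=0 idx=0 pred=T actual=N -> ctr[0]=2
Ev 11: PC=4 idx=1 pred=T actual=T -> ctr[1]=3
Ev 12: PC=0 idx=0 pred=T actual=T -> ctr[0]=3
Ev 13: PC=0 idx=0 pred=T actual=N -> ctr[0]=2

Answer: N N N N N T N T N T T T T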